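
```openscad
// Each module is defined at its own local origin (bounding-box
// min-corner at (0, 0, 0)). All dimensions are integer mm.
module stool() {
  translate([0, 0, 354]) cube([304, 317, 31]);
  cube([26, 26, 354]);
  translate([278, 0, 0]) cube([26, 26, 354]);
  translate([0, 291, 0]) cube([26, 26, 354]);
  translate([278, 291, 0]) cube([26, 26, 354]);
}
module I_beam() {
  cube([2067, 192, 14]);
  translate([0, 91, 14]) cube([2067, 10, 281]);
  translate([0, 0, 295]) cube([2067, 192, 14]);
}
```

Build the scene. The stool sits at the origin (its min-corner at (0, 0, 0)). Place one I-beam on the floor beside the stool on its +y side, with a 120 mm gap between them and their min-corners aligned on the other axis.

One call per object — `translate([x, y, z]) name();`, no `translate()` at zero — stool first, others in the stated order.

stool();
translate([0, 437, 0]) I_beam();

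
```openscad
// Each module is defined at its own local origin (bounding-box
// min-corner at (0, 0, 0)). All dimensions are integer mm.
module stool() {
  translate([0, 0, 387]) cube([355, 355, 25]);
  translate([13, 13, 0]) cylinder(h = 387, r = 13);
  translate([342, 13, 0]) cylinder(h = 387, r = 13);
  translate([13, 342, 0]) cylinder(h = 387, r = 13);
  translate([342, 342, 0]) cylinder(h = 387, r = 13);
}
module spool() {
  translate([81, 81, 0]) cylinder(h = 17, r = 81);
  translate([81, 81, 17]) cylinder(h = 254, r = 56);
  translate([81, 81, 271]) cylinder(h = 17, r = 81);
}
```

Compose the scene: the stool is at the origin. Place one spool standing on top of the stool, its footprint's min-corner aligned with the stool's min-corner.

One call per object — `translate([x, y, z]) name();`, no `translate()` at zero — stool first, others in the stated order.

stool();
translate([0, 0, 412]) spool();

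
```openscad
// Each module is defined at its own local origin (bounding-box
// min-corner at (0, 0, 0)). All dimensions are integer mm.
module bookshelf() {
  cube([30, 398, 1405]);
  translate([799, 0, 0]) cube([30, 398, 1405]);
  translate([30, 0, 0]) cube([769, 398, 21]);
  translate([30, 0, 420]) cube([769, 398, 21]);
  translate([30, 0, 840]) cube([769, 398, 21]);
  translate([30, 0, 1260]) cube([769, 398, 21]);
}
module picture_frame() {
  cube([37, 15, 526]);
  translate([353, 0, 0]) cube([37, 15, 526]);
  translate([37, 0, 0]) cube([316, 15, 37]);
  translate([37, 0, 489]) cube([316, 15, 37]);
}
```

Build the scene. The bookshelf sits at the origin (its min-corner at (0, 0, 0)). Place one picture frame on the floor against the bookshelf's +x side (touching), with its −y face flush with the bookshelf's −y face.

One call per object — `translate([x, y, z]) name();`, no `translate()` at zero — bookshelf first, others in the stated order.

bookshelf();
translate([829, 0, 0]) picture_frame();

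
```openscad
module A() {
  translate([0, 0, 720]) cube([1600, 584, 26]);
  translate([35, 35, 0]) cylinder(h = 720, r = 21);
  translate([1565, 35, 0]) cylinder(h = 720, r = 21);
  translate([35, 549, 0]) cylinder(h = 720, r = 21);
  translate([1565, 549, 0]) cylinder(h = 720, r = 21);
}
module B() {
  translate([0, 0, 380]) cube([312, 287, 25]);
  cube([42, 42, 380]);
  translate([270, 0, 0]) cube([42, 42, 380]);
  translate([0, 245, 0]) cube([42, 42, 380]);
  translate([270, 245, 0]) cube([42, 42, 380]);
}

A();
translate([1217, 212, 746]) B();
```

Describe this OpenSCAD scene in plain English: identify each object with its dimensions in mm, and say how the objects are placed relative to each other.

A is a table: top 1600 mm (x) × 584 mm (y), 26 mm thick, upper face at z = 746 mm, on four round legs of 42 mm diameter, each leg's bounding box inset 14 mm from the nearest pair of top edges, running from z = 0 to the bottom of the top.

B is a four-legged stool. The seat is a 312×287×25 mm slab whose top surface is at z = 405 mm; four square legs, each 42×42 mm in cross-section, run from the floor (z = 0) to the underside of the seat, each flush with a corner of the seat.

The stool is on top of the table.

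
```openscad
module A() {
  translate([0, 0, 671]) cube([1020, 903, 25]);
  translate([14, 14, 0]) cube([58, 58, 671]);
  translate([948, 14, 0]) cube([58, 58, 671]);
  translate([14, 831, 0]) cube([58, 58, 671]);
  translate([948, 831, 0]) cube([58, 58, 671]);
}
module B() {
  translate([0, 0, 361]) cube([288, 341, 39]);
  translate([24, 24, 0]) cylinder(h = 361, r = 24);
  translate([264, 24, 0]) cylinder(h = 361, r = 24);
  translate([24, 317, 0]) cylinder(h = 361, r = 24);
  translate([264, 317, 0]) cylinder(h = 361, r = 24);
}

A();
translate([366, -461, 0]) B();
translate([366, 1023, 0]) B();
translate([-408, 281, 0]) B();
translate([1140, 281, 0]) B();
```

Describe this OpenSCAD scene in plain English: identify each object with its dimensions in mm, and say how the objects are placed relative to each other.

A is a rectangular dining table. The top is 1020×903×25 mm with its upper surface at z = 696 mm. It stands on four 58×58 mm square legs, each inset 14 mm from the nearest pair of top edges, running from the floor to the underside of the top.

B is a simple wooden stool: a rectangular seat 288 mm (x) by 341 mm (y), 39 mm thick, top face at z = 400 mm, on four round legs, each 48 mm in diameter. The legs rest on z = 0, each leg's axis is inset half a diameter from the nearest pair of seat edges (so the leg's bounding box is flush with the corner).

Four stools sit around the table at the −y, +y, −x, +x sides.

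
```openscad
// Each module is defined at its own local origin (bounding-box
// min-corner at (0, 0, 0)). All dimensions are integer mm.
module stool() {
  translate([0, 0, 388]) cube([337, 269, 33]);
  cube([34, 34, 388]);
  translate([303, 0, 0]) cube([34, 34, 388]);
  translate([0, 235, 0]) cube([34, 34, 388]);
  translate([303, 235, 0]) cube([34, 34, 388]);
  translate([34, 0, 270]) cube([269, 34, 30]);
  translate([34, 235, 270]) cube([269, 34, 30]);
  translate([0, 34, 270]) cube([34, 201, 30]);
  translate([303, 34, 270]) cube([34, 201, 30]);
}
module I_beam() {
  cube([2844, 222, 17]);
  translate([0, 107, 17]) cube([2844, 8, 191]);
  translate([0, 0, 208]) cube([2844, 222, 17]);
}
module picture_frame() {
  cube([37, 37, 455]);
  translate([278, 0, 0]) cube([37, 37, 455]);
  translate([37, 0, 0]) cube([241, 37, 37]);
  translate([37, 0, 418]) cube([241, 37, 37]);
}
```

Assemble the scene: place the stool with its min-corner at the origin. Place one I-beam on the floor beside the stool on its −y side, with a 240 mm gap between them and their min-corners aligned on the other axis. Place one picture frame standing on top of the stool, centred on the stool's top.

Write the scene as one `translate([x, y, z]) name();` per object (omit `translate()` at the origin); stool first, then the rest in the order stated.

stool();
translate([0, -462, 0]) I_beam();
translate([11, 116, 421]) picture_frame();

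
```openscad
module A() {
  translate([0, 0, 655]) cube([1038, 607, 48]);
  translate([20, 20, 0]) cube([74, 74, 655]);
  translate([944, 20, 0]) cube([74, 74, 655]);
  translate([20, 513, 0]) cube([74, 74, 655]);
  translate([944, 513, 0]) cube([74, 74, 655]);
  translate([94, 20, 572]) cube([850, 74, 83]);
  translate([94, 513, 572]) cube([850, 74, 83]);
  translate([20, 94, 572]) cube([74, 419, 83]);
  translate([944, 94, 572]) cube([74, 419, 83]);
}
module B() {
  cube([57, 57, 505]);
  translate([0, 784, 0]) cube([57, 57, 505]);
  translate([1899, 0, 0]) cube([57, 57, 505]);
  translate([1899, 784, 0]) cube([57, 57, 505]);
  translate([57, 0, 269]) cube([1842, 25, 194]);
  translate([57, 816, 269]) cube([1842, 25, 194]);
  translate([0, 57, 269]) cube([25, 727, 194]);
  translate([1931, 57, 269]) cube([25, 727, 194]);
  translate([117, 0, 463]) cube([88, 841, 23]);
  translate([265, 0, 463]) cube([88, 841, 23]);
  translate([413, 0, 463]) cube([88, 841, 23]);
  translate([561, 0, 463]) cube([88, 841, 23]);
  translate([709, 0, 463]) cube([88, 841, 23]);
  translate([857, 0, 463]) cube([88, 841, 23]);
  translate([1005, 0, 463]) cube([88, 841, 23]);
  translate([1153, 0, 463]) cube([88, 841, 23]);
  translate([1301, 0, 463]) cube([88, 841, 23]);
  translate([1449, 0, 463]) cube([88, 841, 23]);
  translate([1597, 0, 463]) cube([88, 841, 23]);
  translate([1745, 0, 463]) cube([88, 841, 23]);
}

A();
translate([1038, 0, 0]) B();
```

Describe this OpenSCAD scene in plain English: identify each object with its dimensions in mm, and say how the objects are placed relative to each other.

A is a table: top 1038 mm (x) × 607 mm (y), 48 mm thick, upper face at z = 703 mm, on four 74×74 mm square legs, each inset 20 mm from the nearest pair of top edges, running from z = 0 to the bottom of the top. Four apron rails, 74 mm thick and 83 mm tall, run between adjacent legs with their top edges flush with the underside of the top and their outer faces flush with the legs' outer faces.

B is a bed frame 1956 mm long (x) by 841 mm wide (y). Four 57×57 mm corner posts, 505 mm tall, at the corners of the footprint. Four rails of 25 mm thickness and 194 mm height run between adjacent posts with their undersides at z = 269 mm, their outer faces flush with the outside of the frame (the two x-running rails run between the posts' inner faces; the two y-running rails run between the posts' inner faces). 12 slats, each 88 mm wide (x) and 23 mm thick, lie across the top of the two x-running rails, running the full 841 mm width of the frame in y; the slats are evenly spaced along x between the inner faces of the end posts with equal gaps (rounded down to the nearest mm) at the −x end and between each pair — any rounding remainder accumulates at the +x end.

The bed frame is against the table's +x side, with their −y faces flush.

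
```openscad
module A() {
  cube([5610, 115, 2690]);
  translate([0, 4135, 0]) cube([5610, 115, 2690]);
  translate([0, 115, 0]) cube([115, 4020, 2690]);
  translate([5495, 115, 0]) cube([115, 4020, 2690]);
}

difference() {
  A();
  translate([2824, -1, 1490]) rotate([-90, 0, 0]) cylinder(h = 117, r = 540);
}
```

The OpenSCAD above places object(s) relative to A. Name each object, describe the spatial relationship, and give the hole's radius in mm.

The subtracted cylinder has r = 540 mm.

A is a house frame. The house frame has a circular hole through its front wall. The hole's radius is 540 mm.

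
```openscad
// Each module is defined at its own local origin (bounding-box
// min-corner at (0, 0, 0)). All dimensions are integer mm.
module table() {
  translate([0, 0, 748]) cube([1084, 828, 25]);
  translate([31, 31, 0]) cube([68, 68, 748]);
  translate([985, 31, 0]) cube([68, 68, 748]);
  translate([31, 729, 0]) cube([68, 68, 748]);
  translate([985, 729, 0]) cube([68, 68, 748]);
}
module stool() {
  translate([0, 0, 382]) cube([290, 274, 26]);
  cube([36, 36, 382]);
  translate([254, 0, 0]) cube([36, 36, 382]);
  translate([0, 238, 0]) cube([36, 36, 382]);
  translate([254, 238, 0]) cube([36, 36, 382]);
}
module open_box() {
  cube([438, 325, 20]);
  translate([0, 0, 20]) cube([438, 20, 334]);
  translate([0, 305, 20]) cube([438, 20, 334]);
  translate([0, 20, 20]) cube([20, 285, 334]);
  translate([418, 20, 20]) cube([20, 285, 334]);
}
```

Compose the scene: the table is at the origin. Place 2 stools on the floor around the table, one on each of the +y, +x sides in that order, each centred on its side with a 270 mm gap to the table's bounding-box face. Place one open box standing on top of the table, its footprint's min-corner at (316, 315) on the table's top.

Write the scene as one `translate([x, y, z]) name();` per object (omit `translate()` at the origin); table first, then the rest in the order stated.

table();
translate([397, 1098, 0]) stool();
translate([1354, 277, 0]) stool();
translate([316, 315, 773]) open_box();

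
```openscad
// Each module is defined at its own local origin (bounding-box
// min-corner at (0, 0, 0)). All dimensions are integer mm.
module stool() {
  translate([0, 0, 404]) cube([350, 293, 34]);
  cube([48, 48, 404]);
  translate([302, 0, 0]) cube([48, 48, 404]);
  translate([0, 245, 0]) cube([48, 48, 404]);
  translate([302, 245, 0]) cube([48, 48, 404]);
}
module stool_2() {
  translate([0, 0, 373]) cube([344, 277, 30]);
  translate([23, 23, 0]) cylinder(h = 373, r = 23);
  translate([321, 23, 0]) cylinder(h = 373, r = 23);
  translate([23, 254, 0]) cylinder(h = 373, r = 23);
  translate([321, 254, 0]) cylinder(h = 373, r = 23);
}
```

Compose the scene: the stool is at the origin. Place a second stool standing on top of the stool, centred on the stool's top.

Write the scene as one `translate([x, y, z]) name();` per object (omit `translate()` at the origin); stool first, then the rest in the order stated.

stool();
translate([3, 8, 438]) stool_2();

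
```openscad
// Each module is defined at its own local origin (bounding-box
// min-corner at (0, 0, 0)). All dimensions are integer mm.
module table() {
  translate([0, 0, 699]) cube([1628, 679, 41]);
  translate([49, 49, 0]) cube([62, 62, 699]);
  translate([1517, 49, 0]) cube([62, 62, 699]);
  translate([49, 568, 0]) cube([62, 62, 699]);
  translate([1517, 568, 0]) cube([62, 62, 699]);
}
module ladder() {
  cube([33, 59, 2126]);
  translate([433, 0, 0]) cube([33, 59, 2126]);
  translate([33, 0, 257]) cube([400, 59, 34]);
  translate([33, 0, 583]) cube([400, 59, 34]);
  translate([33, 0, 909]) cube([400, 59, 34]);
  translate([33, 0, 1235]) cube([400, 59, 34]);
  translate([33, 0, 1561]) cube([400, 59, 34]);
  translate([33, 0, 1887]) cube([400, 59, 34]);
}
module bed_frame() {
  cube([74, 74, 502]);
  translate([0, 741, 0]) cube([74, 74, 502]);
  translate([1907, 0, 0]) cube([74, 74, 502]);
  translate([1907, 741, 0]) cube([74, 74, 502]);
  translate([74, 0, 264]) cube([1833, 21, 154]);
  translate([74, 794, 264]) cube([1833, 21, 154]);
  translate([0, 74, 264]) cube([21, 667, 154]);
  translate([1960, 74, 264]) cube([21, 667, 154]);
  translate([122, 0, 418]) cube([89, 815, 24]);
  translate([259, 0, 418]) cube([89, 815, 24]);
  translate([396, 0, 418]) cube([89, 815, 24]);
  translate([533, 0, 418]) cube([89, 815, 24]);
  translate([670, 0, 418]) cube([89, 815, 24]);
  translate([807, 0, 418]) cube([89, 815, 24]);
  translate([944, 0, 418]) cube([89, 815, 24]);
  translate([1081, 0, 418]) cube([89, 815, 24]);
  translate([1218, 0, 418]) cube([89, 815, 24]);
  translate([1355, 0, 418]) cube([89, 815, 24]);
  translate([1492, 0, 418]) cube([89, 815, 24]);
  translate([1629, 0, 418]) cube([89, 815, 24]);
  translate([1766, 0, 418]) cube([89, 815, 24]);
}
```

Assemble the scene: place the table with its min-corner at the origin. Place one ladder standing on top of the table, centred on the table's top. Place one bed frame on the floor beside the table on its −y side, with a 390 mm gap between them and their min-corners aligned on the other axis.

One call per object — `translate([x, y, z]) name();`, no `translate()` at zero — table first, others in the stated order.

table();
translate([581, 310, 740]) ladder();
translate([0, -1205, 0]) bed_frame();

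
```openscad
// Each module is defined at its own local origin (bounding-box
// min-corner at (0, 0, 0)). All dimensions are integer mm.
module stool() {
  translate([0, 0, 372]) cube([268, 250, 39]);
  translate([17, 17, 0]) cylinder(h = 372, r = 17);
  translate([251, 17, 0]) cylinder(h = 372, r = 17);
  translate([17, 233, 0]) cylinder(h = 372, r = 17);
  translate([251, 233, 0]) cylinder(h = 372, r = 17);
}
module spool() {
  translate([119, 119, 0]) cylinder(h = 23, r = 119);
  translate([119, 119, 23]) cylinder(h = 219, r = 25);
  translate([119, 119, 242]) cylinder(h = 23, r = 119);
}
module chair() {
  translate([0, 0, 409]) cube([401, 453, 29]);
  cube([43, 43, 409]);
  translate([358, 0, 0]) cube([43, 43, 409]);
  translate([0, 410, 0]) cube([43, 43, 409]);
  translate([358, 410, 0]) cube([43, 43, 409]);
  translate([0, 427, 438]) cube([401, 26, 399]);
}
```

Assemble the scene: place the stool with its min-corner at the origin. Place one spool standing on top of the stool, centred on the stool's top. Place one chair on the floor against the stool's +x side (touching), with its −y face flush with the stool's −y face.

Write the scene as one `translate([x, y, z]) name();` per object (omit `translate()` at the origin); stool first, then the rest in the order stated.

stool();
translate([15, 6, 411]) spool();
translate([268, 0, 0]) chair();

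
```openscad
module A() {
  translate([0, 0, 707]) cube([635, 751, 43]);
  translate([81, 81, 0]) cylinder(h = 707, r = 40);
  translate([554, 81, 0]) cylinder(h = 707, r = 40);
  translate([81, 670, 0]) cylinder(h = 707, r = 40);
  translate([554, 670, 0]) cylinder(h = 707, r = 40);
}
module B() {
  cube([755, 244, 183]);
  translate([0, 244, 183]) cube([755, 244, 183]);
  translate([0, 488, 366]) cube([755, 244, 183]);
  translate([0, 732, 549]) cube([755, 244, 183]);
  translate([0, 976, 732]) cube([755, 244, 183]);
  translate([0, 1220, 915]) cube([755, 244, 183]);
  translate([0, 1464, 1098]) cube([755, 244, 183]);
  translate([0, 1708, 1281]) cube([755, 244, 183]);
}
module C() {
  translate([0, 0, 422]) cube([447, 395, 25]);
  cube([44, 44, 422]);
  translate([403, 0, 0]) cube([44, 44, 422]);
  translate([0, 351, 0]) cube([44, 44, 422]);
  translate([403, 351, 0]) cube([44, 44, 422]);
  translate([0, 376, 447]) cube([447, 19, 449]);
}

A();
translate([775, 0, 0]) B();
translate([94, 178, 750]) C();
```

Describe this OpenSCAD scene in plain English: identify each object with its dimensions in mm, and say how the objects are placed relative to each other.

A is a table: top 635 mm (x) × 751 mm (y), 43 mm thick, upper face at z = 750 mm, on four round legs of 80 mm diameter, each leg's bounding box inset 41 mm from the nearest pair of top edges, running from z = 0 to the bottom of the top.

B is a run of 8 identical solid stair steps. Each tread is 755×244 mm and each step block is 183 mm high. Step 1 rests on the floor; step k is offset from step 1 by (k−1)×244 mm in y and (k−1)×183 mm in z.

C is a chair. The seat is a 447×395×25 mm slab with its top at z = 447 mm, on four 44×44 mm corner legs (flush with the seat edges, standing on z = 0). A flat backrest 19 mm thick, 449 mm tall, spans the full seat width and rises from the seat top along its +y edge, rear face flush with the rear of the seat.

The staircase is on the floor beside the table on its +x side. The chair is on top of the table, centred.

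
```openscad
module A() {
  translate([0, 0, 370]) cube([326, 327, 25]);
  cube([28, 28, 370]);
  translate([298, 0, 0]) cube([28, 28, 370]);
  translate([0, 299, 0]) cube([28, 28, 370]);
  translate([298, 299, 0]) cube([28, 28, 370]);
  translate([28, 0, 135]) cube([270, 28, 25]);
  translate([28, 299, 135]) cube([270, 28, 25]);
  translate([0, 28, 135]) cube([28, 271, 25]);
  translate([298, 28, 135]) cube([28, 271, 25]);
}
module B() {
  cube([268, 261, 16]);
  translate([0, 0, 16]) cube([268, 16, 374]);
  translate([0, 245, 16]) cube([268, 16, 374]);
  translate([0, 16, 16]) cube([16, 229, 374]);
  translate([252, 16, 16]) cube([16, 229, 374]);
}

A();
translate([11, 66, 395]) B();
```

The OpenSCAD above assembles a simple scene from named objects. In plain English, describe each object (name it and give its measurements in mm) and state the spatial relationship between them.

A is a four-legged stool. The seat is a 326×327×25 mm slab whose top surface is at z = 395 mm; four square legs, each 28×28 mm in cross-section, run from the floor (z = 0) to the underside of the seat, each flush with a corner of the seat. Four stretchers, 28 mm wide and 25 mm tall, connect adjacent legs with their undersides at z = 135 mm, each running between the inner faces of the legs it joins and aligned with the legs' outer faces on the other axis.

B is an open storage box with external size 268×261×390 mm and wall thickness 16 mm (the base is also 16 mm thick). The base covers the whole footprint; the four walls stand on the base, with the y-facing walls full-width and the x-facing walls fitting between their inner faces.

The open box is on top of the stool.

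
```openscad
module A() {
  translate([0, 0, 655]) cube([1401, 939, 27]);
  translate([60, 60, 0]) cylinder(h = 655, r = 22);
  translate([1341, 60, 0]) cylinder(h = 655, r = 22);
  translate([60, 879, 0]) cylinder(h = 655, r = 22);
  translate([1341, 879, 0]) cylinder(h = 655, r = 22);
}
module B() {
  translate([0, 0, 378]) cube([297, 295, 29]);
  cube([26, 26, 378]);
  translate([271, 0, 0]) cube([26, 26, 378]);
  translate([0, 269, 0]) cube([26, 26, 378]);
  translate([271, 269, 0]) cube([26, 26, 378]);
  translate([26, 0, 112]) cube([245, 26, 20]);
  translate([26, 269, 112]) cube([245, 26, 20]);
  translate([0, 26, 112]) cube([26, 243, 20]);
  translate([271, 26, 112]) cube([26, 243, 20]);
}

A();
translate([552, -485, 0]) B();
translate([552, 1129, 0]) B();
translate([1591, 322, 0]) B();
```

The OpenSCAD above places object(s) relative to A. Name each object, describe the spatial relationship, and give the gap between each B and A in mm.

A is a table. B is a stool. Three stools sit around the table at the −y, +y, +x sides. The gap between each stool and the table is 190 mm.

Each stool's nearest face is 190 mm from the table's bounding box.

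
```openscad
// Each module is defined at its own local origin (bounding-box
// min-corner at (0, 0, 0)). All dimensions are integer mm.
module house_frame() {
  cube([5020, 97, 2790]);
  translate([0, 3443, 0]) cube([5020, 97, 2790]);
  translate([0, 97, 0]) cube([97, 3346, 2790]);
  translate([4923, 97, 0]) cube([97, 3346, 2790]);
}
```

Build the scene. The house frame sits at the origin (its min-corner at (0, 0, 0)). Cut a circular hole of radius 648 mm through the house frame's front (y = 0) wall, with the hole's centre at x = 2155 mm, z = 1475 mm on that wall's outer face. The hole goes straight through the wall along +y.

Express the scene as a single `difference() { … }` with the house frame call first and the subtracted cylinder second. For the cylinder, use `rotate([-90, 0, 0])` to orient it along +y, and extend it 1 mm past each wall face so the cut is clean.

difference() {
  house_frame();
  translate([2155, -1, 1475]) rotate([-90, 0, 0]) cylinder(h = 99, r = 648);
}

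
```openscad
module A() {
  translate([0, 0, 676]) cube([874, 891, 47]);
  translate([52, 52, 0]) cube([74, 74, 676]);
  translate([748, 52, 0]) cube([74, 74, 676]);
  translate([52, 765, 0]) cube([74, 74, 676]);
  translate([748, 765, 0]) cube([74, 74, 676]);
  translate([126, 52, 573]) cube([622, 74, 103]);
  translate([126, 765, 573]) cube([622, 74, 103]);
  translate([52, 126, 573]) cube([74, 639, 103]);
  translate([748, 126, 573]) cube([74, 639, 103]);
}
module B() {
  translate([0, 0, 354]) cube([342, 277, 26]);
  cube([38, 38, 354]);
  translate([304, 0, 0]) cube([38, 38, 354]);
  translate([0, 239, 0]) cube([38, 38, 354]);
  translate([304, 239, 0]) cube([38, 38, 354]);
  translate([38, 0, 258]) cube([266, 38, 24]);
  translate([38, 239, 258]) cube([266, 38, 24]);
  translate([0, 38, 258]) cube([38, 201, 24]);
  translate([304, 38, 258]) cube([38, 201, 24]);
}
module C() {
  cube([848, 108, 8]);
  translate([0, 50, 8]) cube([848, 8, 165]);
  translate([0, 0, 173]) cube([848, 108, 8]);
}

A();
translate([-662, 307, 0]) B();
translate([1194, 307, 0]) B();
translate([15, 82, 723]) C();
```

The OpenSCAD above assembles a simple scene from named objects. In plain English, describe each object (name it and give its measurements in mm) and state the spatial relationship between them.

A is a table with a 874×891 mm rectangular top, 47 mm thick, top surface at z = 723 mm, supported by four 74×74 mm square legs, each inset 52 mm from the nearest pair of top edges, running from the floor. Four apron rails, 74 mm thick and 103 mm tall, run between adjacent legs with their top edges flush with the underside of the top and their outer faces flush with the legs' outer faces.

B is a four-legged stool. The seat is a 342×277×26 mm slab whose top surface is at z = 380 mm; four square legs, each 38×38 mm in cross-section, run from the floor (z = 0) to the underside of the seat, each flush with a corner of the seat. Four stretchers, 38 mm wide and 24 mm tall, connect adjacent legs with their undersides at z = 258 mm, each running between the inner faces of the legs it joins and aligned with the legs' outer faces on the other axis.

C is an I-beam lying along x, 848 mm long. Overall section height 181 mm. Two flanges 108 mm wide (y) and 8 mm thick, one on the floor and one at the top; a web 8 mm thick runs between them, centred on the flange width.

Two stools sit around the table at the −x, +x sides. The I-beam is on top of the table.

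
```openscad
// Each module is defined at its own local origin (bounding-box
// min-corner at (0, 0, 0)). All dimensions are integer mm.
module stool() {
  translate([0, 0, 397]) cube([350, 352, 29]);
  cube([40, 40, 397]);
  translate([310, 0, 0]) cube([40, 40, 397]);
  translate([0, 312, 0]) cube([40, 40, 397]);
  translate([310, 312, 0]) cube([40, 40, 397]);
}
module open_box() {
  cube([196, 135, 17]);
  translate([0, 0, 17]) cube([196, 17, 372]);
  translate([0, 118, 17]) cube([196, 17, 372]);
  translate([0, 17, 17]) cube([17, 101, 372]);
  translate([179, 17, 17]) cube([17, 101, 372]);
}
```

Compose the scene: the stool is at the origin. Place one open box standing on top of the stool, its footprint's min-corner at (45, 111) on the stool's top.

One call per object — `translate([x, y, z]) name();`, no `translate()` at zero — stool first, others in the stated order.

stool();
translate([45, 111, 426]) open_box();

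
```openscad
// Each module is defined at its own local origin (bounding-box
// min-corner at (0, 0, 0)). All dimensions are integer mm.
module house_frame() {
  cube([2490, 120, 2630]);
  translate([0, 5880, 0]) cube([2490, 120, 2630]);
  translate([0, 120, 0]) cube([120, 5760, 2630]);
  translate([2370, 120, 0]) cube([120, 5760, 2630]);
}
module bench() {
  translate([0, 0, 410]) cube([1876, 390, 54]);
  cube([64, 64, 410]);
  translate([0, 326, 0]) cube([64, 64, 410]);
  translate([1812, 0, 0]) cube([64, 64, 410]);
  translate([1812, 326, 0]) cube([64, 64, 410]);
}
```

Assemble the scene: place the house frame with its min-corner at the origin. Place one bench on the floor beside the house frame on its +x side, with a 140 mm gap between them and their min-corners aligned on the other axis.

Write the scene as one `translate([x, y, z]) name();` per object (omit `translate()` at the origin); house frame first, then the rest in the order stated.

house_frame();
translate([2630, 0, 0]) bench();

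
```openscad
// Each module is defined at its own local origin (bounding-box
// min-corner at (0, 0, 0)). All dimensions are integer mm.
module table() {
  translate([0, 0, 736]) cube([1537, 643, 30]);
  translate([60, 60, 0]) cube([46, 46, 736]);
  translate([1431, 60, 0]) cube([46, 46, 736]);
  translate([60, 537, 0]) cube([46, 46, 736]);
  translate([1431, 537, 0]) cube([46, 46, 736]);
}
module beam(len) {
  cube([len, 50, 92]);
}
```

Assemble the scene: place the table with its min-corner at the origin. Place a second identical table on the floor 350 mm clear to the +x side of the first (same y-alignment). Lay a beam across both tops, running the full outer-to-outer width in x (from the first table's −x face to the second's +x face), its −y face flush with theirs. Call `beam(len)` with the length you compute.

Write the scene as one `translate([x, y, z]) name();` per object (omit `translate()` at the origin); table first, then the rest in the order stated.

table();
translate([1887, 0, 0]) table();
translate([0, 0, 766]) beam(3424);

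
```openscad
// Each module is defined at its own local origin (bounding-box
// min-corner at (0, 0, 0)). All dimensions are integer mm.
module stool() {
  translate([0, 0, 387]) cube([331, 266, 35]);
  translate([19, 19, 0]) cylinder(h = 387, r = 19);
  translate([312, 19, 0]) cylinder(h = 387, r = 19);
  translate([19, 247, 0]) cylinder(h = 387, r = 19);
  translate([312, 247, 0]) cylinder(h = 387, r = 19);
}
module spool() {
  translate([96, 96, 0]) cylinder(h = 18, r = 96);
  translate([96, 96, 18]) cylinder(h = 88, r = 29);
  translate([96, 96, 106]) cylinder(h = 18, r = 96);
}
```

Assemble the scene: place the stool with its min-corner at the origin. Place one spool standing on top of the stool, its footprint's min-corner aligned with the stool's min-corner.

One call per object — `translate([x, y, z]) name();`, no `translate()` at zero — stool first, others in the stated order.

stool();
translate([0, 0, 422]) spool();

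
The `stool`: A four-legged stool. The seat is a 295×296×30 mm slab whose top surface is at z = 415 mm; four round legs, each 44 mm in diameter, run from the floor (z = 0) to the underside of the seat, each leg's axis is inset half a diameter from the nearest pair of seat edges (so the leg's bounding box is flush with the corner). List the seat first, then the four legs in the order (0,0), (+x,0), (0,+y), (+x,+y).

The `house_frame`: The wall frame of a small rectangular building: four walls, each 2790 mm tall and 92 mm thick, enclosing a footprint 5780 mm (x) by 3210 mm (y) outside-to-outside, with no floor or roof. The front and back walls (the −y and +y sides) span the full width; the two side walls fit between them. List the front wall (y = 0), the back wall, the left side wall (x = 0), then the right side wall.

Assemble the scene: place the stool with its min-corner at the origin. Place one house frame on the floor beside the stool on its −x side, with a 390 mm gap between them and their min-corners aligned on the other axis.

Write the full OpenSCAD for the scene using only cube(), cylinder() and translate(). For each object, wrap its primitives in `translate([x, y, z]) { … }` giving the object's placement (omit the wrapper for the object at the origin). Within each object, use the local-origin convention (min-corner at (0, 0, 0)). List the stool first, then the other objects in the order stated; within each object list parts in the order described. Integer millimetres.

translate([0, 0, 385]) cube([295, 296, 30]);
translate([22, 22, 0]) cylinder(h = 385, r = 22);
translate([273, 22, 0]) cylinder(h = 385, r = 22);
translate([22, 274, 0]) cylinder(h = 385, r = 22);
translate([273, 274, 0]) cylinder(h = 385, r = 22);
translate([-6170, 0, 0]) {
  cube([5780, 92, 2790]);
  translate([0, 3118, 0]) cube([5780, 92, 2790]);
  translate([0, 92, 0]) cube([92, 3026, 2790]);
  translate([5688, 92, 0]) cube([92, 3026, 2790]);
}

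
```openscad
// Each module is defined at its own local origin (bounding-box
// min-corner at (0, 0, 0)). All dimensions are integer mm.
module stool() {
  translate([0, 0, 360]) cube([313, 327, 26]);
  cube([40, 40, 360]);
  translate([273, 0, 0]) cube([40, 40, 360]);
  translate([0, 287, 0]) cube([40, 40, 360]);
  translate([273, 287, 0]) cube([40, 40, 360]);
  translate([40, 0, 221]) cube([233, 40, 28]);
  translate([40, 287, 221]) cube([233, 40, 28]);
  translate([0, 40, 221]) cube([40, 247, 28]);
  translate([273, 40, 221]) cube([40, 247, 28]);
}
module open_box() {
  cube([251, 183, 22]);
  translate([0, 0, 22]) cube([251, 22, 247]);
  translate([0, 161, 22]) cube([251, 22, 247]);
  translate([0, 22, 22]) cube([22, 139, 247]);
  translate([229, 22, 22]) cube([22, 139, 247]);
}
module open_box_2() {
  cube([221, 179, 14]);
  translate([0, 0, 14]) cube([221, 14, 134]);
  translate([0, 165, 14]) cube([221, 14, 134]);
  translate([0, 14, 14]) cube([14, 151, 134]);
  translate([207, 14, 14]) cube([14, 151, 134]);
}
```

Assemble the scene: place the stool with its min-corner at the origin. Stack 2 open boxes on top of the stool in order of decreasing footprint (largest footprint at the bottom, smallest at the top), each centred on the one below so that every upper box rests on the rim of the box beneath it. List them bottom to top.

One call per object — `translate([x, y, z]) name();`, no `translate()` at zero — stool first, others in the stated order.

stool();
translate([31, 72, 386]) open_box();
translate([46, 74, 655]) open_box_2();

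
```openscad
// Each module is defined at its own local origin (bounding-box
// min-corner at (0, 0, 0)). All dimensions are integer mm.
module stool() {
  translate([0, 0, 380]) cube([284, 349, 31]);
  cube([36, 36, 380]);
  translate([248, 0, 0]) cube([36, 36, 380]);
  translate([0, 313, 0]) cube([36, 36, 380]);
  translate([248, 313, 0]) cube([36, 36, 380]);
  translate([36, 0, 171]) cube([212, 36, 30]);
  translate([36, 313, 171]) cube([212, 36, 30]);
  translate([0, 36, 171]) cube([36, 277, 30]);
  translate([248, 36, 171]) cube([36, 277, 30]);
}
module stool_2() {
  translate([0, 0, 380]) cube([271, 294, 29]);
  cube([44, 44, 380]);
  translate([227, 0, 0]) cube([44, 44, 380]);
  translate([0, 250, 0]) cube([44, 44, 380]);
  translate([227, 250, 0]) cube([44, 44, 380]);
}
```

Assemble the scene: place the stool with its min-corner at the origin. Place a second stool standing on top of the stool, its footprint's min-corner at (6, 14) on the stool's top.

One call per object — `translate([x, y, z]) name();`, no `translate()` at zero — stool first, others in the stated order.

stool();
translate([6, 14, 411]) stool_2();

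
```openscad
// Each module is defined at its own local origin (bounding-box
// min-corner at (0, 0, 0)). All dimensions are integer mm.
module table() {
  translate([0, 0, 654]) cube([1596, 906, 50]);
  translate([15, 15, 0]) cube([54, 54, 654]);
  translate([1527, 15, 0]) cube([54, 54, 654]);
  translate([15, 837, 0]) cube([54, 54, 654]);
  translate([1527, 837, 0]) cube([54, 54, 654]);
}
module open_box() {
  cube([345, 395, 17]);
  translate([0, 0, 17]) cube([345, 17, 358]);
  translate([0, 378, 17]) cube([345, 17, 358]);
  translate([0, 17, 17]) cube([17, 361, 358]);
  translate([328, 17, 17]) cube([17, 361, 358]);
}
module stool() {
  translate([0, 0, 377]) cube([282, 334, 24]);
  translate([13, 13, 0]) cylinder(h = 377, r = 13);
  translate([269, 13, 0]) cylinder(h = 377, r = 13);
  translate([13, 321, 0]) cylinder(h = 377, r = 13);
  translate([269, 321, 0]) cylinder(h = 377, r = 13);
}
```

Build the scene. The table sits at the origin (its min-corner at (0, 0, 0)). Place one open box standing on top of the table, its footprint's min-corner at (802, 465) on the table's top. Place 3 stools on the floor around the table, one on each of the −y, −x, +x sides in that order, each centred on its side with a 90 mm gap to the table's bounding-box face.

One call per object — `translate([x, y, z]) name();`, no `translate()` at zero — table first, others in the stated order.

table();
translate([802, 465, 704]) open_box();
translate([657, -424, 0]) stool();
translate([-372, 286, 0]) stool();
translate([1686, 286, 0]) stool();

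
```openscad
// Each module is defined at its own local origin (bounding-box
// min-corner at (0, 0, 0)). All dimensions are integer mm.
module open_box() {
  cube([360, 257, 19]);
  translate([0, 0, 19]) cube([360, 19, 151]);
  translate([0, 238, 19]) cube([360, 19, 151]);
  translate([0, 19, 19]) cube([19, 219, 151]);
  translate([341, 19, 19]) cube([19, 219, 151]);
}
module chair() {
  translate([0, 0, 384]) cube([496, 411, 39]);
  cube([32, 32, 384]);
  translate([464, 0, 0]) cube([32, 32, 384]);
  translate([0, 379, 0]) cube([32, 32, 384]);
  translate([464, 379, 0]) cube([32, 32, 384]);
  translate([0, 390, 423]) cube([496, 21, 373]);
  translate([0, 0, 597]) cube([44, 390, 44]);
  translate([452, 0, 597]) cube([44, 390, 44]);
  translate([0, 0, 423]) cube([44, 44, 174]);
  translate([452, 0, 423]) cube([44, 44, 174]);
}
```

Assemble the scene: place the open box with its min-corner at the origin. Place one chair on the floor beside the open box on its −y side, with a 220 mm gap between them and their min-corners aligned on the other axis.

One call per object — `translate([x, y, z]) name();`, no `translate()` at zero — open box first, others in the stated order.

open_box();
translate([0, -631, 0]) chair();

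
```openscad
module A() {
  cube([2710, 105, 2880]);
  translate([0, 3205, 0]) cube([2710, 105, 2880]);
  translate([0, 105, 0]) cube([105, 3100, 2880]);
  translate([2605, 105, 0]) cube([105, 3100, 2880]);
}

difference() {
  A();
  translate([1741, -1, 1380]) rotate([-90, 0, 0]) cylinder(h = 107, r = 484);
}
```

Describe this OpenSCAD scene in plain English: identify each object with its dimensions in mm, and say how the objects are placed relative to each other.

A is a box-shaped house frame (walls only): outside footprint 2710×3310 mm, wall height 2880 mm, wall thickness 105 mm. The two y-facing walls run the full x-width; the two x-facing walls fit between the inner faces of the y-facing walls.

The house frame has a circular hole of radius 484 mm through its front wall, centred at (x = 1741, z = 1380).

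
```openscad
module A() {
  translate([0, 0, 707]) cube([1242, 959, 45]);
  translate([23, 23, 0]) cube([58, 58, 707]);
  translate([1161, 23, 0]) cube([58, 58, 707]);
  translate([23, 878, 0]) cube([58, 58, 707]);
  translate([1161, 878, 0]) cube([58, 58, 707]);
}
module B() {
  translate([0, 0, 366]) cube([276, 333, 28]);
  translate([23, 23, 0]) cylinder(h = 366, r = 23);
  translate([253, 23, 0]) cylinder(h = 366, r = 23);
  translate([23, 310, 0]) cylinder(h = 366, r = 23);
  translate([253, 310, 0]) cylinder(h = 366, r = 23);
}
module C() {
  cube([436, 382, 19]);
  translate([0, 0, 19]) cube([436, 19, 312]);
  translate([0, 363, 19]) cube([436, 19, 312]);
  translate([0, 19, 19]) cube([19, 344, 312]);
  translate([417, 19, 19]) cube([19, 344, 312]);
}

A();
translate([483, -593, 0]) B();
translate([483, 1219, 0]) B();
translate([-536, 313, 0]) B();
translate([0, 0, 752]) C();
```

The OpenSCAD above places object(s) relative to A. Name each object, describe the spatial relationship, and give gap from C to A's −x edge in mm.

A is a table. B is a stool. C is an open box. Three stools sit around the table at the −y, +y, −x sides. The open box is on top of the table. The gap from the open box to the table's −x edge is 0 mm.

The open box's min-x is at 0; the table's min-x is 0; gap = 0 mm.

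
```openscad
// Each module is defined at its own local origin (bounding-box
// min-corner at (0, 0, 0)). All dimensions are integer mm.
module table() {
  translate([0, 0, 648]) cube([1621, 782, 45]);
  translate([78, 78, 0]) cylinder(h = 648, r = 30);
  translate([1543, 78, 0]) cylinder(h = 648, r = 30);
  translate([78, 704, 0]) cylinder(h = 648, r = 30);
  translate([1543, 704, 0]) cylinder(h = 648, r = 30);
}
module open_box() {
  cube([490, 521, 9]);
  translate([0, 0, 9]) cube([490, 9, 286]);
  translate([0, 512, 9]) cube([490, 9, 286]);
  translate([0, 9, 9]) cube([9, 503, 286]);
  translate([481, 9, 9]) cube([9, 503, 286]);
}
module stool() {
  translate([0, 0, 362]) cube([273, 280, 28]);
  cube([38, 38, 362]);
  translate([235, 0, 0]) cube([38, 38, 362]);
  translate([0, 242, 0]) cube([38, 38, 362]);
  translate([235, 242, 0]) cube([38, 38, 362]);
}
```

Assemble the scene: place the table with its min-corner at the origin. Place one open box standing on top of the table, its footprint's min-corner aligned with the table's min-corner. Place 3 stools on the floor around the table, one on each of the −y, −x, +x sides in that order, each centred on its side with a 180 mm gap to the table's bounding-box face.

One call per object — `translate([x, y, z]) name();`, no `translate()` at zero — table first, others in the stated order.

table();
translate([0, 0, 693]) open_box();
translate([674, -460, 0]) stool();
translate([-453, 251, 0]) stool();
translate([1801, 251, 0]) stool();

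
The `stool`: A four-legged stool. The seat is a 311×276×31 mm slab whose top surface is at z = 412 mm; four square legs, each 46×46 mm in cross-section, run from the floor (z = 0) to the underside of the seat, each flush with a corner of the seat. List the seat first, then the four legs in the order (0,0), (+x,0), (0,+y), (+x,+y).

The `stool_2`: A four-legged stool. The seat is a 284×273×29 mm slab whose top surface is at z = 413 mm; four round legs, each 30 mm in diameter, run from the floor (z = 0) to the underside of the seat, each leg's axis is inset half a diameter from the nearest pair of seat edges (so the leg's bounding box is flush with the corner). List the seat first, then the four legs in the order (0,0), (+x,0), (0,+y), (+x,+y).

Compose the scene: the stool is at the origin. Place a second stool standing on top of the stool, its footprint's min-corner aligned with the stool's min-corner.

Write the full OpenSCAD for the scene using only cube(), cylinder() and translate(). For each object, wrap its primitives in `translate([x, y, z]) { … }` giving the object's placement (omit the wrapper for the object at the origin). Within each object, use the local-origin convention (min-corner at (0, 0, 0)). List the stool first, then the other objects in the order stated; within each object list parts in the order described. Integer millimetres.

translate([0, 0, 381]) cube([311, 276, 31]);
cube([46, 46, 381]);
translate([265, 0, 0]) cube([46, 46, 381]);
translate([0, 230, 0]) cube([46, 46, 381]);
translate([265, 230, 0]) cube([46, 46, 381]);
translate([0, 0, 412]) {
  translate([0, 0, 384]) cube([284, 273, 29]);
  translate([15, 15, 0]) cylinder(h = 384, r = 15);
  translate([269, 15, 0]) cylinder(h = 384, r = 15);
  translate([15, 258, 0]) cylinder(h = 384, r = 15);
  translate([269, 258, 0]) cylinder(h = 384, r = 15);
}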